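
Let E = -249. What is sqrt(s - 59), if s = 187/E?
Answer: I*sqrt(3704622)/249 ≈ 7.7299*I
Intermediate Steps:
s = -187/249 (s = 187/(-249) = 187*(-1/249) = -187/249 ≈ -0.75100)
sqrt(s - 59) = sqrt(-187/249 - 59) = sqrt(-14878/249) = I*sqrt(3704622)/249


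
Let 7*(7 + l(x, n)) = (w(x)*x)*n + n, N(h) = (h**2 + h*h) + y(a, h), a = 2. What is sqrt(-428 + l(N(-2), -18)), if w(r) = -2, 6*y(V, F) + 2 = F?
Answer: 3*I*sqrt(2177)/7 ≈ 19.996*I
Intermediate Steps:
y(V, F) = -1/3 + F/6
N(h) = -1/3 + 2*h**2 + h/6 (N(h) = (h**2 + h*h) + (-1/3 + h/6) = (h**2 + h**2) + (-1/3 + h/6) = 2*h**2 + (-1/3 + h/6) = -1/3 + 2*h**2 + h/6)
l(x, n) = -7 + n/7 - 2*n*x/7 (l(x, n) = -7 + ((-2*x)*n + n)/7 = -7 + (-2*n*x + n)/7 = -7 + (n - 2*n*x)/7 = -7 + (n/7 - 2*n*x/7) = -7 + n/7 - 2*n*x/7)
sqrt(-428 + l(N(-2), -18)) = sqrt(-428 + (-7 + (1/7)*(-18) - 2/7*(-18)*(-1/3 + 2*(-2)**2 + (1/6)*(-2)))) = sqrt(-428 + (-7 - 18/7 - 2/7*(-18)*(-1/3 + 2*4 - 1/3))) = sqrt(-428 + (-7 - 18/7 - 2/7*(-18)*(-1/3 + 8 - 1/3))) = sqrt(-428 + (-7 - 18/7 - 2/7*(-18)*22/3)) = sqrt(-428 + (-7 - 18/7 + 264/7)) = sqrt(-428 + 197/7) = sqrt(-2799/7) = 3*I*sqrt(2177)/7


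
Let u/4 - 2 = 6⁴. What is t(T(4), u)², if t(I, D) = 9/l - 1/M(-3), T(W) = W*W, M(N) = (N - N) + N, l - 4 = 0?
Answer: 961/144 ≈ 6.6736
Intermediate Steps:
l = 4 (l = 4 + 0 = 4)
M(N) = N (M(N) = 0 + N = N)
T(W) = W²
u = 5192 (u = 8 + 4*6⁴ = 8 + 4*1296 = 8 + 5184 = 5192)
t(I, D) = 31/12 (t(I, D) = 9/4 - 1/(-3) = 9*(¼) - 1*(-⅓) = 9/4 + ⅓ = 31/12)
t(T(4), u)² = (31/12)² = 961/144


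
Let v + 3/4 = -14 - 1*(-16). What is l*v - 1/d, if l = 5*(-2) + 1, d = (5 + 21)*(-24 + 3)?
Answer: -12283/1092 ≈ -11.248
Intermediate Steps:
d = -546 (d = 26*(-21) = -546)
l = -9 (l = -10 + 1 = -9)
v = 5/4 (v = -¾ + (-14 - 1*(-16)) = -¾ + (-14 + 16) = -¾ + 2 = 5/4 ≈ 1.2500)
l*v - 1/d = -9*5/4 - 1/(-546) = -45/4 - 1*(-1/546) = -45/4 + 1/546 = -12283/1092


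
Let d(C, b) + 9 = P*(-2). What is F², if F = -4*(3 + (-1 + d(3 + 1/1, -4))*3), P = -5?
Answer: 144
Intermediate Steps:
d(C, b) = 1 (d(C, b) = -9 - 5*(-2) = -9 + 10 = 1)
F = -12 (F = -4*(3 + (-1 + 1)*3) = -4*(3 + 0*3) = -4*(3 + 0) = -4*3 = -12)
F² = (-12)² = 144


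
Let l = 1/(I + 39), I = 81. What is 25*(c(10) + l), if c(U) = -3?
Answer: -1795/24 ≈ -74.792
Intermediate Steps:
l = 1/120 (l = 1/(81 + 39) = 1/120 ≈ 0.0083333)
25*(c(10) + l) = 25*(-3 + 1/120) = 25*(-359/120) = -1795/24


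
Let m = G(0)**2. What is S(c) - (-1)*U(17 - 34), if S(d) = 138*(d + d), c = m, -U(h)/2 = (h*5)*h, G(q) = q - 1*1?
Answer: -2614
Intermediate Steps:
G(q) = -1 + q (G(q) = q - 1 = -1 + q)
U(h) = -10*h**2 (U(h) = -2*h*5*h = -2*5*h*h = -10*h**2)
m = 1 (m = (-1 + 0)**2 = (-1)**2 = 1)
c = 1
S(d) = 276*d (S(d) = 138*(2*d) = 276*d)
S(c) - (-1)*U(17 - 34) = 276*1 - (-1)*(-10*(17 - 34)**2) = 276 - (-1)*(-10*(-17)**2) = 276 - (-1)*(-10*289) = 276 - (-1)*(-2890) = 276 - 1*2890 = 276 - 2890 = -2614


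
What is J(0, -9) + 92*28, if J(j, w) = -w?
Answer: 2585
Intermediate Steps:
J(0, -9) + 92*28 = -1*(-9) + 92*28 = 9 + 2576 = 2585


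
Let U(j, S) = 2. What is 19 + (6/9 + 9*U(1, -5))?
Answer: 113/3 ≈ 37.667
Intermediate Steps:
19 + (6/9 + 9*U(1, -5)) = 19 + (6/9 + 9*2) = 19 + (6*(⅑) + 18) = 19 + (⅔ + 18) = 19 + 56/3 = 113/3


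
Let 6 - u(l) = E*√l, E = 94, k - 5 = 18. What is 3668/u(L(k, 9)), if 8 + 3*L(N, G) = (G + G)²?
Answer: -16506/698017 - 172396*√237/698017 ≈ -3.8259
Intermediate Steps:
k = 23 (k = 5 + 18 = 23)
L(N, G) = -8/3 + 4*G²/3 (L(N, G) = -8/3 + (G + G)²/3 = -8/3 + (2*G)²/3 = -8/3 + (4*G²)/3 = -8/3 + 4*G²/3)
u(l) = 6 - 94*√l
3668/u(L(k, 9)) = 3668/(6 - 94*√(-8/3 + (4/3)*9²)) = 3668/(6 - 94*√(-8/3 + (4/3)*81)) = 3668/(6 - 94*√(-8/3 + 108)) = 3668/(6 - 188*√237/3)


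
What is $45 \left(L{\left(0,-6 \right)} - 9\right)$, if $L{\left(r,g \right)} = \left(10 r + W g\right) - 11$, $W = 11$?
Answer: $-3870$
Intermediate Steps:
$L{\left(r,g \right)} = -11 + 10 r + 11 g$ ($L{\left(r,g \right)} = \left(10 r + 11 g\right) - 11 = -11 + 10 r + 11 g$)
$45 \left(L{\left(0,-6 \right)} - 9\right) = 45 \left(\left(-11 + 10 \cdot 0 + 11 \left(-6\right)\right) - 9\right) = 45 \left(\left(-11 + 0 - 66\right) - 9\right) = 45 \left(-77 - 9\right) = 45 \left(-86\right) = -3870$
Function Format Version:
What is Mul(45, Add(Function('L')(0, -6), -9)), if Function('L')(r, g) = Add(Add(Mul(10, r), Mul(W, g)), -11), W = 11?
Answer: -3870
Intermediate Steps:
Function('L')(r, g) = Add(-11, Mul(10, r), Mul(11, g)) (Function('L')(r, g) = Add(Add(Mul(10, r), Mul(11, g)), -11) = Add(-11, Mul(10, r), Mul(11, g)))
Mul(45, Add(Function('L')(0, -6), -9)) = Mul(45, Add(Add(-11, Mul(10, 0), Mul(11, -6)), -9)) = Mul(45, Add(Add(-11, 0, -66), -9)) = Mul(45, Add(-77, -9)) = Mul(45, -86) = -3870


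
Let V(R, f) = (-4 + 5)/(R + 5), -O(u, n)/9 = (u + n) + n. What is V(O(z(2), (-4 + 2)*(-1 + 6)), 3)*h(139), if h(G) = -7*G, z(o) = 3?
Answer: -973/158 ≈ -6.1582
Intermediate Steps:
O(u, n) = -18*n - 9*u (O(u, n) = -9*((u + n) + n) = -9*((n + u) + n) = -9*(u + 2*n) = -18*n - 9*u)
V(R, f) = 1/(5 + R)
V(O(z(2), (-4 + 2)*(-1 + 6)), 3)*h(139) = (-7*139)/(5 + (-18*(-4 + 2)*(-1 + 6) - 9*3)) = -973/(5 + (-(-36)*5 - 27)) = -973/(5 + (-18*(-10) - 27)) = -973/(5 + (180 - 27)) = -973/(5 + 153) = -973/158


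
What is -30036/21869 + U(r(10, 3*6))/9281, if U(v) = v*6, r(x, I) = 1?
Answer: -278632902/202966189 ≈ -1.3728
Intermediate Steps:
U(v) = 6*v
-30036/21869 + U(r(10, 3*6))/9281 = -30036/21869 + (6*1)/9281 = -30036*1/21869 + 6*(1/9281) = -30036/21869 + 6/9281 = -278632902/202966189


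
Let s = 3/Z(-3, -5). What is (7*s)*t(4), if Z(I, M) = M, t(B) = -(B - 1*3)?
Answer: 21/5 ≈ 4.2000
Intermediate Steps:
t(B) = 3 - B (t(B) = -(B - 3) = -(-3 + B) = 3 - B)
s = -3/5 (s = 3/(-5) = 3*(-1/5) = -3/5 ≈ -0.60000)
(7*s)*t(4) = (7*(-3/5))*(3 - 1*4) = -21*(3 - 4)/5 = -21/5*(-1) = 21/5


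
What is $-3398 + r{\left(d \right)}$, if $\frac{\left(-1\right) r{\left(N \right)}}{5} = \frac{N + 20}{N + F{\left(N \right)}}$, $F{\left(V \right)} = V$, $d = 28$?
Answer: $- \frac{23816}{7} \approx -3402.3$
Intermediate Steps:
$r{\left(N \right)} = - \frac{5 \left(20 + N\right)}{2 N}$ ($r{\left(N \right)} = - 5 \frac{N + 20}{N + N} = - 5 \frac{20 + N}{2 N} = - \frac{5 \left(20 + N\right)}{2 N}$)
$-3398 + r{\left(d \right)} = -3398 - \left(\frac{5}{2} + \frac{50}{28}\right) = -3398 - \frac{30}{7} = - \frac{23816}{7}$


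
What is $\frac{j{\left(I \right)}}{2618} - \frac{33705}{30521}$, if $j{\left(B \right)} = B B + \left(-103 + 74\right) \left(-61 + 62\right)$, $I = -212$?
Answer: $\frac{1282611025}{79903978} \approx 16.052$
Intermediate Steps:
$j{\left(B \right)} = -29 + B^{2}$ ($j{\left(B \right)} = B^{2} - 29 = -29 + B^{2}$)
$\frac{j{\left(I \right)}}{2618} - \frac{33705}{30521} = \frac{-29 + \left(-212\right)^{2}}{2618} - \frac{33705}{30521} = \left(-29 + 44944\right) \frac{1}{2618} - \frac{33705}{30521} = 44915 \cdot \frac{1}{2618} - \frac{33705}{30521} = \frac{44915}{2618} - \frac{33705}{30521} = \frac{1282611025}{79903978}$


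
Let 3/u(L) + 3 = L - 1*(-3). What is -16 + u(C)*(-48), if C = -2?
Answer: 56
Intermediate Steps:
u(L) = 3/L (u(L) = 3/(-3 + (L - 1*(-3))) = 3/(-3 + (L + 3)) = 3/(-3 + (3 + L)) = 3/L)
-16 + u(C)*(-48) = -16 + (3/(-2))*(-48) = -16 + (3*(-½))*(-48) = -16 - 3/2*(-48) = -16 + 72 = 56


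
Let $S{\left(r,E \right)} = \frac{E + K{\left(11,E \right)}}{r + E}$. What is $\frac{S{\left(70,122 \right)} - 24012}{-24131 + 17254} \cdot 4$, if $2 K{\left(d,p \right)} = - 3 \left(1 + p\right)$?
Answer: $\frac{9220733}{660192} \approx 13.967$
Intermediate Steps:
$K{\left(d,p \right)} = - \frac{3}{2} - \frac{3 p}{2}$ ($K{\left(d,p \right)} = \frac{\left(-3\right) \left(1 + p\right)}{2} = \frac{-3 - 3 p}{2} = - \frac{3}{2} - \frac{3 p}{2}$)
$S{\left(r,E \right)} = \frac{- \frac{3}{2} - \frac{E}{2}}{E + r}$ ($S{\left(r,E \right)} = \frac{E - \left(\frac{3}{2} + \frac{3 E}{2}\right)}{r + E} = \frac{- \frac{3}{2} - \frac{E}{2}}{E + r}$)
$\frac{S{\left(70,122 \right)} - 24012}{-24131 + 17254} \cdot 4 = \frac{\frac{-3 - 122}{2 \left(122 + 70\right)} - 24012}{-24131 + 17254} \cdot 4 = \frac{\frac{-3 - 122}{2 \cdot 192} - 24012}{-6877} \cdot 4 = \left(\frac{1}{2} \cdot \frac{1}{192} \left(-125\right) - 24012\right) \left(- \frac{1}{6877}\right) 4 = \left(- \frac{125}{384} - 24012\right) \left(- \frac{1}{6877}\right) 4 = \left(- \frac{9220733}{384}\right) \left(- \frac{1}{6877}\right) 4 = \frac{9220733}{2640768} \cdot 4 = \frac{9220733}{660192}$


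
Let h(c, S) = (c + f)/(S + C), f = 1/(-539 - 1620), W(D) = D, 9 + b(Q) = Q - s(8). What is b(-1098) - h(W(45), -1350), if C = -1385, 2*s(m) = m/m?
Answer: -13079081667/11809730 ≈ -1107.5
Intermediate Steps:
s(m) = 1/2 (s(m) = (m/m)/2 = (1/2)*1 = 1/2)
b(Q) = -19/2 + Q (b(Q) = -9 + (Q - 1*1/2) = -9 + (Q - 1/2) = -9 + (-1/2 + Q) = -19/2 + Q)
f = -1/2159 (f = 1/(-2159) = -1/2159 ≈ -0.00046318)
h(c, S) = (-1/2159 + c)/(-1385 + S) (h(c, S) = (c - 1/2159)/(S - 1385) = (-1/2159 + c)/(-1385 + S))
b(-1098) - h(W(45), -1350) = (-19/2 - 1098) - (-1/2159 + 45)/(-1385 - 1350) = -2215/2 - 97154/((-2735)*2159) = -2215/2 - (-1)*97154/(2735*2159) = -2215/2 - 1*(-97154/5904865) = -2215/2 + 97154/5904865 = -13079081667/11809730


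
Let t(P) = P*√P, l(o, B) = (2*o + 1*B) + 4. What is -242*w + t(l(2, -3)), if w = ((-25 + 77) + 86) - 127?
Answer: -2662 + 5*√5 ≈ -2650.8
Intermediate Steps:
l(o, B) = 4 + B + 2*o (l(o, B) = (2*o + B) + 4 = (B + 2*o) + 4 = 4 + B + 2*o)
w = 11 (w = (52 + 86) - 127 = 138 - 127 = 11)
t(P) = P^(3/2)
-242*w + t(l(2, -3)) = -242*11 + (4 - 3 + 2*2)^(3/2) = -2662 + (4 - 3 + 4)^(3/2) = -2662 + 5^(3/2) = -2662 + 5*√5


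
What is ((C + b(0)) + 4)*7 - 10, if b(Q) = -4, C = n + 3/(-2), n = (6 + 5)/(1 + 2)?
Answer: 31/6 ≈ 5.1667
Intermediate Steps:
n = 11/3 ≈ 3.6667
C = 13/6 (C = 11/3 + 3/(-2) = 11/3 + 3*(-1/2) = 11/3 - 3/2 = 13/6 ≈ 2.1667)
((C + b(0)) + 4)*7 - 10 = ((13/6 - 4) + 4)*7 - 10 = (-11/6 + 4)*7 - 10 = (13/6)*7 - 10 = 91/6 - 10 = 31/6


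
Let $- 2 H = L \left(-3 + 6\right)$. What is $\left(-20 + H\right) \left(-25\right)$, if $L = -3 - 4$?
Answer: $\frac{475}{2} \approx 237.5$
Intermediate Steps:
$L = -7$
$H = \frac{21}{2}$ ($H = - \frac{\left(-7\right) \left(-3 + 6\right)}{2} = - \frac{\left(-7\right) 3}{2} = \left(- \frac{1}{2}\right) \left(-21\right) = \frac{21}{2} \approx 10.5$)
$\left(-20 + H\right) \left(-25\right) = \left(-20 + \frac{21}{2}\right) \left(-25\right) = \left(- \frac{19}{2}\right) \left(-25\right) = \frac{475}{2}$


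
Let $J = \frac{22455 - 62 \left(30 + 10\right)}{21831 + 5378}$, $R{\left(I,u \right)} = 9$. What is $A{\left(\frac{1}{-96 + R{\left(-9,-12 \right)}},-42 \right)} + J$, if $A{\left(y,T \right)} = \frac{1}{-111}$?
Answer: $\frac{2190016}{3020199} \approx 0.72512$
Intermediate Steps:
$A{\left(y,T \right)} = - \frac{1}{111}$
$J = \frac{19975}{27209}$ ($J = \frac{22455 - 2480}{27209} = \left(22455 - 2480\right) \frac{1}{27209} = 19975 \cdot \frac{1}{27209} = \frac{19975}{27209} \approx 0.73413$)
$A{\left(\frac{1}{-96 + R{\left(-9,-12 \right)}},-42 \right)} + J = - \frac{1}{111} + \frac{19975}{27209} = \frac{2190016}{3020199}$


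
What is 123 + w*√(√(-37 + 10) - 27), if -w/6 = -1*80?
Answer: 123 + 480*√(-27 + 3*I*√3) ≈ 361.91 + 2505.6*I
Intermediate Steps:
w = 480 (w = -(-6)*80 = -6*(-80) = 480)
123 + w*√(√(-37 + 10) - 27) = 123 + 480*√(√(-37 + 10) - 27) = 123 + 480*√(√(-27) - 27) = 123 + 480*√(3*I*√3 - 27) = 123 + 480*√(-27 + 3*I*√3)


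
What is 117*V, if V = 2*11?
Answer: 2574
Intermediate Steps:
V = 22
117*V = 117*22 = 2574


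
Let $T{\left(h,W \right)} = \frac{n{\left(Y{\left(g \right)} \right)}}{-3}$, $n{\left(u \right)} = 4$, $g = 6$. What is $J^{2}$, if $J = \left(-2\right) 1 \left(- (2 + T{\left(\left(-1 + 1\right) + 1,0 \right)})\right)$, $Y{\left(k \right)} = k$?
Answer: $\frac{16}{9} \approx 1.7778$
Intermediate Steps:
$T{\left(h,W \right)} = - \frac{4}{3}$ ($T{\left(h,W \right)} = \frac{4}{-3} = 4 \left(- \frac{1}{3}\right) = - \frac{4}{3}$)
$J = \frac{4}{3}$ ($J = \left(-2\right) 1 \left(- (2 - \frac{4}{3})\right) = - 2 \left(\left(-1\right) \frac{2}{3}\right) = \left(-2\right) \left(- \frac{2}{3}\right) = \frac{4}{3} \approx 1.3333$)
$J^{2} = \left(\frac{4}{3}\right)^{2} = \frac{16}{9}$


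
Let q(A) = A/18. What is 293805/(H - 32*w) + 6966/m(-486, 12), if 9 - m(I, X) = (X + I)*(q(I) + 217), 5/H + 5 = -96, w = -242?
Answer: 297575928591/7827386399 ≈ 38.017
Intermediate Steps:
H = -5/101 (H = 5/(-5 - 96) = 5/(-101) = 5*(-1/101) = -5/101 ≈ -0.049505)
q(A) = A/18 (q(A) = A*(1/18) = A/18)
m(I, X) = 9 - (217 + I/18)*(I + X) (m(I, X) = 9 - (X + I)*(I/18 + 217) = 9 - (I + X)*(217 + I/18) = 9 - (217 + I/18)*(I + X))
293805/(H - 32*w) + 6966/m(-486, 12) = 293805/(-5/101 - 32*(-242)) + 6966/(9 - 217*(-486) - 217*12 - 1/18*(-486)**2 - 1/18*(-486)*12) = 293805/(-5/101 + 7744) + 6966/(9 + 105462 - 2604 - 1/18*236196 + 324) = 293805/(782139/101) + 6966/(9 + 105462 - 2604 - 13122 + 324) = 293805*(101/782139) + 6966/90069 = 9891435/260713 + 6966*(1/90069) = 9891435/260713 + 2322/30023 = 297575928591/7827386399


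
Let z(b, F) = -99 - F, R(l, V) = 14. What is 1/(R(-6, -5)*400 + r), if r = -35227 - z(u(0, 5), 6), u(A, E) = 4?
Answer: -1/29522 ≈ -3.3873e-5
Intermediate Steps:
r = -35122 (r = -35227 - (-99 - 1*6) = -35227 - (-99 - 6) = -35227 - 1*(-105) = -35227 + 105 = -35122)
1/(R(-6, -5)*400 + r) = 1/(14*400 - 35122) = 1/(5600 - 35122) = 1/(-29522) = -1/29522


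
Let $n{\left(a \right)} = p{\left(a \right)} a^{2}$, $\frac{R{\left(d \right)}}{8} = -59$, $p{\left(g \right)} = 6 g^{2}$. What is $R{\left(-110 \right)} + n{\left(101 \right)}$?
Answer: $624361934$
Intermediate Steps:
$R{\left(d \right)} = -472$ ($R{\left(d \right)} = 8 \left(-59\right) = -472$)
$n{\left(a \right)} = 6 a^{4}$ ($n{\left(a \right)} = 6 a^{2} a^{2} = 6 a^{4}$)
$R{\left(-110 \right)} + n{\left(101 \right)} = -472 + 6 \cdot 101^{4} = -472 + 6 \cdot 104060401 = -472 + 624362406 = 624361934$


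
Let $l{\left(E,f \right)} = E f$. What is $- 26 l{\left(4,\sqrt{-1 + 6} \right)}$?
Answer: $- 104 \sqrt{5} \approx -232.55$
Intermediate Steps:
$- 26 l{\left(4,\sqrt{-1 + 6} \right)} = - 26 \cdot 4 \sqrt{-1 + 6} = - 26 \cdot 4 \sqrt{5} = - 104 \sqrt{5}$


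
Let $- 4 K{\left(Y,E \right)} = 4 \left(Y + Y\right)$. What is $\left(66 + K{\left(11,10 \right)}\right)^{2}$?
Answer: $1936$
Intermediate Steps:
$K{\left(Y,E \right)} = - 2 Y$ ($K{\left(Y,E \right)} = - \frac{4 \left(Y + Y\right)}{4} = - \frac{4 \cdot 2 Y}{4} = - \frac{8 Y}{4} = - 2 Y$)
$\left(66 + K{\left(11,10 \right)}\right)^{2} = \left(66 - 22\right)^{2} = 44^{2} = 1936$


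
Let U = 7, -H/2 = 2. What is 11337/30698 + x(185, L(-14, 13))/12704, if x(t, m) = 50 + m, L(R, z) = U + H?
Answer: 72826121/194993696 ≈ 0.37348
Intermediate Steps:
H = -4 (H = -2*2 = -4)
L(R, z) = 3 (L(R, z) = 7 - 4 = 3)
11337/30698 + x(185, L(-14, 13))/12704 = 11337/30698 + (50 + 3)/12704 = 11337*(1/30698) + 53*(1/12704) = 11337/30698 + 53/12704 = 72826121/194993696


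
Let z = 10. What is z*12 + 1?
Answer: 121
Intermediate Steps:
z*12 + 1 = 10*12 + 1 = 120 + 1 = 121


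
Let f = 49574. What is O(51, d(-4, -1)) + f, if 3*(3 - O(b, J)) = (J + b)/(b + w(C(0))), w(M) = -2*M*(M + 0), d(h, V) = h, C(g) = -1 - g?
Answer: 7287772/147 ≈ 49577.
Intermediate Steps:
w(M) = -2*M**2 (w(M) = -2*M*M = -2*M**2)
O(b, J) = 3 - (J + b)/(3*(-2 + b)) (O(b, J) = 3 - (J + b)/(3*(b - 2*(-1 - 1*0)**2)) = 3 - (J + b)/(3*(b - 2*(-1 + 0)**2)) = 3 - (J + b)/(3*(b - 2*(-1)**2)) = 3 - (J + b)/(3*(b - 2*1)) = 3 - (J + b)/(3*(b - 2)) = 3 - (J + b)/(3*(-2 + b)))
O(51, d(-4, -1)) + f = (-18 - 1*(-4) + 8*51)/(3*(-2 + 51)) + 49574 = (1/3)*(-18 + 4 + 408)/49 + 49574 = (1/3)*(1/49)*394 + 49574 = 394/147 + 49574 = 7287772/147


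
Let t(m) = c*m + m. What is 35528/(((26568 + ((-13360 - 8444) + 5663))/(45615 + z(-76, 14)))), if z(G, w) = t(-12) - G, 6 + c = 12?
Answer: 1620325496/10427 ≈ 1.5540e+5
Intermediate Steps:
c = 6 (c = -6 + 12 = 6)
t(m) = 7*m (t(m) = 6*m + m = 7*m)
z(G, w) = -84 - G (z(G, w) = 7*(-12) - G = -84 - G)
35528/(((26568 + ((-13360 - 8444) + 5663))/(45615 + z(-76, 14)))) = 35528/(((26568 + ((-13360 - 8444) + 5663))/(45615 + (-84 - 1*(-76))))) = 35528/(((26568 + (-21804 + 5663))/(45615 + (-84 + 76)))) = 35528/(((26568 - 16141)/(45615 - 8))) = 35528/((10427/45607)) = 35528/((10427*(1/45607))) = 35528/(10427/45607) = 35528*(45607/10427) = 1620325496/10427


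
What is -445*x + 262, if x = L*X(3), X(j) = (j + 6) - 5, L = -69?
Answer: 123082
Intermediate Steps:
X(j) = 1 + j (X(j) = (6 + j) - 5 = 1 + j)
x = -276 (x = -69*(1 + 3) = -69*4 = -276)
-445*x + 262 = -445*(-276) + 262 = 122820 + 262 = 123082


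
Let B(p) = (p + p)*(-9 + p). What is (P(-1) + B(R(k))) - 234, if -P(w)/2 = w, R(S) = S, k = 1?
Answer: -248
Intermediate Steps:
P(w) = -2*w
B(p) = 2*p*(-9 + p) (B(p) = (2*p)*(-9 + p) = 2*p*(-9 + p))
(P(-1) + B(R(k))) - 234 = (-2*(-1) + 2*1*(-9 + 1)) - 234 = (2 + 2*1*(-8)) - 234 = (2 - 16) - 234 = -14 - 234 = -248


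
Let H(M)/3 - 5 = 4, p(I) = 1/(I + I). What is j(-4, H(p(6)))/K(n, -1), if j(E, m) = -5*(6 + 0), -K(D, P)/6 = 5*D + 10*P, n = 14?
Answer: 1/12 ≈ 0.083333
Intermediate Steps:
K(D, P) = -60*P - 30*D (K(D, P) = -6*(5*D + 10*P) = -60*P - 30*D)
p(I) = 1/(2*I)
H(M) = 27 (H(M) = 15 + 3*4 = 15 + 12 = 27)
j(E, m) = -30 (j(E, m) = -5*6 = -30)
j(-4, H(p(6)))/K(n, -1) = -30/(-60*(-1) - 30*14) = -30/(60 - 420) = -30/(-360) = -30*(-1/360) = 1/12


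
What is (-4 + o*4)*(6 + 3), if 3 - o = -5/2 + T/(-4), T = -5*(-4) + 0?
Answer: 342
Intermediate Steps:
T = 20 (T = 20 + 0 = 20)
o = 21/2 (o = 3 - (-5/2 + 20/(-4)) = 3 - (-5*1/2 + 20*(-1/4)) = 3 - (-5/2 - 5) = 3 - 1*(-15/2) = 3 + 15/2 = 21/2 ≈ 10.500)
(-4 + o*4)*(6 + 3) = (-4 + (21/2)*4)*(6 + 3) = (-4 + 42)*9 = 38*9 = 342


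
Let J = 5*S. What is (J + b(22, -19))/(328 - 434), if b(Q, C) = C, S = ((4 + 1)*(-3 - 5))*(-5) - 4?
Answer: -961/106 ≈ -9.0660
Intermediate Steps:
S = 196 (S = (5*(-8))*(-5) - 4 = -40*(-5) - 4 = 200 - 4 = 196)
J = 980 (J = 5*196 = 980)
(J + b(22, -19))/(328 - 434) = (980 - 19)/(328 - 434) = 961/(-106) = 961*(-1/106) = -961/106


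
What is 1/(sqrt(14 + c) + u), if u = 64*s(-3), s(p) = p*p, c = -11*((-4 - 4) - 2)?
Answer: 144/82913 - sqrt(31)/165826 ≈ 0.0017032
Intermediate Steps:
c = 110 (c = -11*(-8 - 2) = -11*(-10) = 110)
s(p) = p**2
u = 576 (u = 64*(-3)**2 = 64*9 = 576)
1/(sqrt(14 + c) + u) = 1/(sqrt(14 + 110) + 576) = 1/(sqrt(124) + 576) = 1/(2*sqrt(31) + 576) = 1/(576 + 2*sqrt(31))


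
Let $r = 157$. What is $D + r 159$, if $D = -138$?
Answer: $24825$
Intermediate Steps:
$D + r 159 = -138 + 157 \cdot 159 = -138 + 24963 = 24825$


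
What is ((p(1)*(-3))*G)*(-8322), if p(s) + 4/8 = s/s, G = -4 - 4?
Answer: -99864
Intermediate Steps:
G = -8
p(s) = 1/2 (p(s) = -1/2 + s/s = -1/2 + 1 = 1/2)
((p(1)*(-3))*G)*(-8322) = (((1/2)*(-3))*(-8))*(-8322) = -3/2*(-8)*(-8322) = 12*(-8322) = -99864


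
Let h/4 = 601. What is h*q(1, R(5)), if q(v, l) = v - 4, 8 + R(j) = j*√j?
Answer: -7212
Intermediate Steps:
R(j) = -8 + j^(3/2) (R(j) = -8 + j*√j = -8 + j^(3/2))
q(v, l) = -4 + v
h = 2404 (h = 4*601 = 2404)
h*q(1, R(5)) = 2404*(-4 + 1) = 2404*(-3) = -7212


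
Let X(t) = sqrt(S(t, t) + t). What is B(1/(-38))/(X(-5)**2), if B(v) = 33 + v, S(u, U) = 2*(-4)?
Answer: -1253/494 ≈ -2.5364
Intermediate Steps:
S(u, U) = -8
X(t) = sqrt(-8 + t)
B(1/(-38))/(X(-5)**2) = (33 + 1/(-38))/((sqrt(-8 - 5))**2) = (33 - 1/38)/((sqrt(-13))**2) = 1253/(38*((I*sqrt(13))**2)) = (1253/38)/(-13) = (1253/38)*(-1/13) = -1253/494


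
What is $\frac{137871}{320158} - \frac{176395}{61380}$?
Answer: $- \frac{4801174843}{1965129804} \approx -2.4432$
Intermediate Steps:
$\frac{137871}{320158} - \frac{176395}{61380} = 137871 \cdot \frac{1}{320158} - \frac{35279}{12276} = \frac{137871}{320158} - \frac{35279}{12276} = - \frac{4801174843}{1965129804}$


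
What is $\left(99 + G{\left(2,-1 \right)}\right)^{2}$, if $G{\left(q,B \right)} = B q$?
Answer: $9409$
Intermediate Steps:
$\left(99 + G{\left(2,-1 \right)}\right)^{2} = \left(99 - 2\right)^{2} = 97^{2} = 9409$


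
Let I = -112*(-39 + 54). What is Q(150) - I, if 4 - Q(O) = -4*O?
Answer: 2284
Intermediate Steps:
Q(O) = 4 + 4*O (Q(O) = 4 - (-4)*O = 4 + 4*O)
I = -1680 (I = -112*15 = -1680)
Q(150) - I = (4 + 4*150) - 1*(-1680) = (4 + 600) + 1680 = 604 + 1680 = 2284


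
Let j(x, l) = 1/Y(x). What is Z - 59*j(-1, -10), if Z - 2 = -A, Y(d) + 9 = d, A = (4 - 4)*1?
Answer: 79/10 ≈ 7.9000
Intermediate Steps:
A = 0 (A = 0*1 = 0)
Y(d) = -9 + d
j(x, l) = 1/(-9 + x)
Z = 2 (Z = 2 - 1*0 = 2 + 0 = 2)
Z - 59*j(-1, -10) = 2 - 59/(-9 - 1) = 2 - 59/(-10) = 2 - 59*(-⅒) = 2 + 59/10 = 79/10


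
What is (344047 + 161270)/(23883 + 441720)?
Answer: 168439/155201 ≈ 1.0853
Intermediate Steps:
(344047 + 161270)/(23883 + 441720) = 505317/465603 = 505317*(1/465603) = 168439/155201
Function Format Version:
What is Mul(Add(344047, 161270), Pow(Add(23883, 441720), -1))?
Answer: Rational(168439, 155201) ≈ 1.0853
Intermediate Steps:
Mul(Add(344047, 161270), Pow(Add(23883, 441720), -1)) = Mul(505317, Pow(465603, -1)) = Mul(505317, Rational(1, 465603)) = Rational(168439, 155201)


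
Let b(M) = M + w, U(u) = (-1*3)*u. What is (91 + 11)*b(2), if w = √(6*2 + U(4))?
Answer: 204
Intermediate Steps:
U(u) = -3*u
w = 0 (w = √(6*2 - 3*4) = √(12 - 12) = √0 = 0)
b(M) = M (b(M) = M + 0 = M)
(91 + 11)*b(2) = (91 + 11)*2 = 102*2 = 204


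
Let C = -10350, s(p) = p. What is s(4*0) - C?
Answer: 10350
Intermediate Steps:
s(4*0) - C = 4*0 - 1*(-10350) = 0 + 10350 = 10350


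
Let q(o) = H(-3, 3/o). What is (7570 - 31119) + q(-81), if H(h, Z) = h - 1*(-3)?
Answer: -23549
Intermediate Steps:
H(h, Z) = 3 + h (H(h, Z) = h + 3 = 3 + h)
q(o) = 0 (q(o) = 3 - 3 = 0)
(7570 - 31119) + q(-81) = (7570 - 31119) + 0 = -23549 + 0 = -23549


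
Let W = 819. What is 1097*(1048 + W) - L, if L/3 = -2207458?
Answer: 8670473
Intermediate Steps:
L = -6622374 (L = 3*(-2207458) = -6622374)
1097*(1048 + W) - L = 1097*(1048 + 819) - 1*(-6622374) = 1097*1867 + 6622374 = 2048099 + 6622374 = 8670473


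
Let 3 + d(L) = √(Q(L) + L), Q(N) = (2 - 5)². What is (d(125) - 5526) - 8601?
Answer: -14130 + √134 ≈ -14118.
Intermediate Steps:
Q(N) = 9 (Q(N) = (-3)² = 9)
d(L) = -3 + √(9 + L)
(d(125) - 5526) - 8601 = ((-3 + √(9 + 125)) - 5526) - 8601 = ((-3 + √134) - 5526) - 8601 = (-5529 + √134) - 8601 = -14130 + √134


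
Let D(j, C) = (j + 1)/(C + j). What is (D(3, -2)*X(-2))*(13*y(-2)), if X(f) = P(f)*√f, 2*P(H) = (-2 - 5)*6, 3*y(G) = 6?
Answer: -2184*I*√2 ≈ -3088.6*I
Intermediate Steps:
y(G) = 2 (y(G) = (⅓)*6 = 2)
P(H) = -21 (P(H) = ((-2 - 5)*6)/2 = (-7*6)/2 = (½)*(-42) = -21)
D(j, C) = (1 + j)/(C + j)
X(f) = -21*√f
(D(3, -2)*X(-2))*(13*y(-2)) = (((1 + 3)/(-2 + 3))*(-21*I*√2))*(13*2) = ((4/1)*(-21*I*√2))*26 = ((1*4)*(-21*I*√2))*26 = (4*(-21*I*√2))*26 = -84*I*√2*26 = -2184*I*√2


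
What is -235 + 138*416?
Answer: 57173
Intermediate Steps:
-235 + 138*416 = -235 + 57408 = 57173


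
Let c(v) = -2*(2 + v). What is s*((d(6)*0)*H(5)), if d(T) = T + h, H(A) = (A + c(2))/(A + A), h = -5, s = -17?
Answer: 0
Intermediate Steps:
c(v) = -4 - 2*v
H(A) = (-8 + A)/(2*A) (H(A) = (A + (-4 - 2*2))/(A + A) = (A + (-4 - 4))/((2*A)) = (A - 8)*(1/(2*A)) = (-8 + A)*(1/(2*A)) = (-8 + A)/(2*A))
d(T) = -5 + T (d(T) = T - 5 = -5 + T)
s*((d(6)*0)*H(5)) = -17*(-5 + 6)*0*(½)*(-8 + 5)/5 = -17*1*0*(½)*(⅕)*(-3) = -0*(-3)/10 = -17*0 = 0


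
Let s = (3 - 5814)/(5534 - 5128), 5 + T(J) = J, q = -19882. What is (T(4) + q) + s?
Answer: -8078309/406 ≈ -19897.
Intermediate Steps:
T(J) = -5 + J
s = -5811/406 ≈ -14.313
(T(4) + q) + s = ((-5 + 4) - 19882) - 5811/406 = (-1 - 19882) - 5811/406 = -19883 - 5811/406 = -8078309/406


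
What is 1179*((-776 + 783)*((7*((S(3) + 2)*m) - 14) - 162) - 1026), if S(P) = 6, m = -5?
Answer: -4973022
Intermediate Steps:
1179*((-776 + 783)*((7*((S(3) + 2)*m) - 14) - 162) - 1026) = 1179*((-776 + 783)*((7*((6 + 2)*(-5)) - 14) - 162) - 1026) = 1179*(7*((7*(8*(-5)) - 14) - 162) - 1026) = 1179*(7*((7*(-40) - 14) - 162) - 1026) = 1179*(7*((-280 - 14) - 162) - 1026) = 1179*(7*(-294 - 162) - 1026) = 1179*(7*(-456) - 1026) = 1179*(-3192 - 1026) = 1179*(-4218) = -4973022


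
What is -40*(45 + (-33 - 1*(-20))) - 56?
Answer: -1336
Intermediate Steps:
-40*(45 + (-33 - 1*(-20))) - 56 = -40*(45 + (-33 + 20)) - 56 = -40*(45 - 13) - 56 = -40*32 - 56 = -1280 - 56 = -1336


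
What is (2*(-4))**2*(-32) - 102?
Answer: -2150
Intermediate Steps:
(2*(-4))**2*(-32) - 102 = (-8)**2*(-32) - 102 = 64*(-32) - 102 = -2048 - 102 = -2150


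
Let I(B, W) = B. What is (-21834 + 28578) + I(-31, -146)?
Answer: 6713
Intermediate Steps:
(-21834 + 28578) + I(-31, -146) = (-21834 + 28578) - 31 = 6744 - 31 = 6713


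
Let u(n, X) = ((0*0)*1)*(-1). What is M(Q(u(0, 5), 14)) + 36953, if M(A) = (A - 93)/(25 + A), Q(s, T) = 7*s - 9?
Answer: 295573/8 ≈ 36947.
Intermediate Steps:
u(n, X) = 0 (u(n, X) = (0*1)*(-1) = 0*(-1) = 0)
Q(s, T) = -9 + 7*s
M(A) = (-93 + A)/(25 + A)
M(Q(u(0, 5), 14)) + 36953 = (-93 + (-9 + 7*0))/(25 + (-9 + 7*0)) + 36953 = (-93 + (-9 + 0))/(25 + (-9 + 0)) + 36953 = (-93 - 9)/(25 - 9) + 36953 = -102/16 + 36953 = (1/16)*(-102) + 36953 = -51/8 + 36953 = 295573/8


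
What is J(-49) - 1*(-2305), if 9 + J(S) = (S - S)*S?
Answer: 2296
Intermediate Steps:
J(S) = -9 (J(S) = -9 + (S - S)*S = -9 + 0*S = -9 + 0 = -9)
J(-49) - 1*(-2305) = -9 - 1*(-2305) = -9 + 2305 = 2296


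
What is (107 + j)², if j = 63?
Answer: 28900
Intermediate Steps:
(107 + j)² = (107 + 63)² = 170² = 28900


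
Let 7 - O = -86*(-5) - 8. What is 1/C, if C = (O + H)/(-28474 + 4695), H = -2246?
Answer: 23779/2661 ≈ 8.9361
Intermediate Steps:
O = -415 (O = 7 - (-86*(-5) - 8) = 7 - (430 - 8) = 7 - 1*422 = 7 - 422 = -415)
C = 2661/23779 (C = (-415 - 2246)/(-28474 + 4695) = -2661/(-23779) = -2661*(-1/23779) = 2661/23779 ≈ 0.11191)
1/C = 1/(2661/23779) = 23779/2661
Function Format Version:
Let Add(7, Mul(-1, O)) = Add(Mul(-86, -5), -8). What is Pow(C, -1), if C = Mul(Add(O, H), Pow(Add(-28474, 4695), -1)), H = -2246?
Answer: Rational(23779, 2661) ≈ 8.9361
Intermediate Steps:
O = -415 (O = Add(7, Mul(-1, Add(Mul(-86, -5), -8))) = Add(7, Mul(-1, Add(430, -8))) = Add(7, Mul(-1, 422)) = Add(7, -422) = -415)
C = Rational(2661, 23779) (C = Mul(Add(-415, -2246), Pow(Add(-28474, 4695), -1)) = Mul(-2661, Pow(-23779, -1)) = Mul(-2661, Rational(-1, 23779)) = Rational(2661, 23779) ≈ 0.11191)
Pow(C, -1) = Pow(Rational(2661, 23779), -1) = Rational(23779, 2661)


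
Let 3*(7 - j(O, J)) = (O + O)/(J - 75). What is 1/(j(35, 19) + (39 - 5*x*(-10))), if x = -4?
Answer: -12/1843 ≈ -0.0065111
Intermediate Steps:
j(O, J) = 7 - 2*O/(3*(-75 + J)) (j(O, J) = 7 - (O + O)/(3*(J - 75)) = 7 - 2*O/(3*(-75 + J)))
1/(j(35, 19) + (39 - 5*x*(-10))) = 1/((-1575 - 2*35 + 21*19)/(3*(-75 + 19)) + (39 - 5*(-4)*(-10))) = 1/((⅓)*(-1575 - 70 + 399)/(-56) + (39 + 20*(-10))) = 1/((⅓)*(-1/56)*(-1246) + (39 - 200)) = 1/(89/12 - 161) = 1/(-1843/12) = -12/1843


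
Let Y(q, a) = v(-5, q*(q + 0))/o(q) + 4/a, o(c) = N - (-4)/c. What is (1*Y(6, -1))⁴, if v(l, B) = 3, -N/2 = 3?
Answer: 28398241/65536 ≈ 433.32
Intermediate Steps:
N = -6 (N = -2*3 = -6)
o(c) = -6 + 4/c (o(c) = -6 - (-4)/c = -6 + 4/c)
Y(q, a) = 3/(-6 + 4/q) + 4/a
(1*Y(6, -1))⁴ = (1*(-3/(6 - 4/6) + 4/(-1)))⁴ = (1*(-3/(6 - 4*⅙) + 4*(-1)))⁴ = (1*(-3/(6 - ⅔) - 4))⁴ = (1*(-3/16/3 - 4))⁴ = (1*(-3*3/16 - 4))⁴ = (1*(-9/16 - 4))⁴ = (1*(-73/16))⁴ = (-73/16)⁴ = 28398241/65536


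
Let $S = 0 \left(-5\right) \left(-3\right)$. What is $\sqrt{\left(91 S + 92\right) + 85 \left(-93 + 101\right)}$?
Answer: $2 \sqrt{193} \approx 27.785$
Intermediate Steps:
$S = 0$ ($S = 0 \left(-3\right) = 0$)
$\sqrt{\left(91 S + 92\right) + 85 \left(-93 + 101\right)} = \sqrt{\left(91 \cdot 0 + 92\right) + 85 \left(-93 + 101\right)} = \sqrt{\left(0 + 92\right) + 85 \cdot 8} = \sqrt{92 + 680} = \sqrt{772} = 2 \sqrt{193}$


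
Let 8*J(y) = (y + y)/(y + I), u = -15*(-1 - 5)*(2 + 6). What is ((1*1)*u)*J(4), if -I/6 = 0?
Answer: 180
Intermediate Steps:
I = 0 (I = -6*0 = 0)
u = 720 (u = -(-90)*8 = -15*(-48) = 720)
J(y) = 1/4 (J(y) = ((y + y)/(y + 0))/8 = ((2*y)/y)/8 = (1/8)*2 = 1/4)
((1*1)*u)*J(4) = ((1*1)*720)*(1/4) = (1*720)*(1/4) = 720*(1/4) = 180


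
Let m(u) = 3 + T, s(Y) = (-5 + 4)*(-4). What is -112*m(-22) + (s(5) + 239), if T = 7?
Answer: -877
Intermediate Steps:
s(Y) = 4 (s(Y) = -1*(-4) = 4)
m(u) = 10 (m(u) = 3 + 7 = 10)
-112*m(-22) + (s(5) + 239) = -112*10 + (4 + 239) = -1120 + 243 = -877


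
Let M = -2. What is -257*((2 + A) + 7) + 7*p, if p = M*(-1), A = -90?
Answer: 20831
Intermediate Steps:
p = 2 (p = -2*(-1) = 2)
-257*((2 + A) + 7) + 7*p = -257*((2 - 90) + 7) + 7*2 = -257*(-88 + 7) + 14 = -257*(-81) + 14 = 20817 + 14 = 20831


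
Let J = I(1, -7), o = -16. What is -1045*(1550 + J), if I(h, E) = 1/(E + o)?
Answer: -37253205/23 ≈ -1.6197e+6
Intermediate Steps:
I(h, E) = 1/(-16 + E) (I(h, E) = 1/(E - 16) = 1/(-16 + E))
J = -1/23 (J = 1/(-16 - 7) = 1/(-23) = -1/23 ≈ -0.043478)
-1045*(1550 + J) = -1045*(1550 - 1/23) = -1045*35649/23 = -37253205/23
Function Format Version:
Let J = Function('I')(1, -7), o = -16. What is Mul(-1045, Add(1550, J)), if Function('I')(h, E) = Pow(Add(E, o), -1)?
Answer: Rational(-37253205, 23) ≈ -1.6197e+6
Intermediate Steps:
Function('I')(h, E) = Pow(Add(-16, E), -1) (Function('I')(h, E) = Pow(Add(E, -16), -1) = Pow(Add(-16, E), -1))
J = Rational(-1, 23) (J = Pow(Add(-16, -7), -1) = Pow(-23, -1) = Rational(-1, 23) ≈ -0.043478)
Mul(-1045, Add(1550, J)) = Mul(-1045, Add(1550, Rational(-1, 23))) = Mul(-1045, Rational(35649, 23)) = Rational(-37253205, 23)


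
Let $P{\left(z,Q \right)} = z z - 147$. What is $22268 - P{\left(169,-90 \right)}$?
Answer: $-6146$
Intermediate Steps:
$P{\left(z,Q \right)} = -147 + z^{2}$ ($P{\left(z,Q \right)} = z^{2} - 147 = -147 + z^{2}$)
$22268 - P{\left(169,-90 \right)} = 22268 - \left(-147 + 169^{2}\right) = 22268 - \left(-147 + 28561\right) = 22268 - 28414 = -6146$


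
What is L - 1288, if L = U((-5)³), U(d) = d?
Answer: -1413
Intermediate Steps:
L = -125 (L = (-5)³ = -125)
L - 1288 = -125 - 1288 = -1413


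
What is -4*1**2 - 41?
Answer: -45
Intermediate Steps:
-4*1**2 - 41 = -4*1 - 41 = -4 - 41 = -45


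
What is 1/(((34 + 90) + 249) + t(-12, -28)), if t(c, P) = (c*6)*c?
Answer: 1/1237 ≈ 0.00080841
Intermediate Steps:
t(c, P) = 6*c² (t(c, P) = (6*c)*c = 6*c²)
1/(((34 + 90) + 249) + t(-12, -28)) = 1/(((34 + 90) + 249) + 6*(-12)²) = 1/((124 + 249) + 6*144) = 1/(373 + 864) = 1/1237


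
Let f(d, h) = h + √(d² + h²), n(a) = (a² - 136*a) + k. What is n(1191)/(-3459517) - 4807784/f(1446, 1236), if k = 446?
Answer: 1712939864560691/602796620631 - 2403892*√100517/174243 ≈ -1532.4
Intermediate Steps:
n(a) = 446 + a² - 136*a (n(a) = (a² - 136*a) + 446 = 446 + a² - 136*a)
n(1191)/(-3459517) - 4807784/f(1446, 1236) = (446 + 1191² - 136*1191)/(-3459517) - 4807784/(1236 + √(1446² + 1236²)) = (446 + 1418481 - 161976)*(-1/3459517) - 4807784/(1236 + √(2090916 + 1527696)) = 1256951*(-1/3459517) - 4807784/(1236 + √3618612) = -1256951/3459517 - 4807784/(1236 + 6*√100517)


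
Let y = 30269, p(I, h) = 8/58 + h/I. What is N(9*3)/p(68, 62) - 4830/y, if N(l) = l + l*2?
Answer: 268051656/3480935 ≈ 77.006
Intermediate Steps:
N(l) = 3*l (N(l) = l + 2*l = 3*l)
p(I, h) = 4/29 + h/I (p(I, h) = 8*(1/58) + h/I = 4/29 + h/I)
N(9*3)/p(68, 62) - 4830/y = (3*(9*3))/(4/29 + 62/68) - 4830/30269 = (3*27)/(4/29 + 62*(1/68)) - 4830*1/30269 = 81/(4/29 + 31/34) - 4830/30269 = 81/(1035/986) - 4830/30269 = 81*(986/1035) - 4830/30269 = 8874/115 - 4830/30269 = 268051656/3480935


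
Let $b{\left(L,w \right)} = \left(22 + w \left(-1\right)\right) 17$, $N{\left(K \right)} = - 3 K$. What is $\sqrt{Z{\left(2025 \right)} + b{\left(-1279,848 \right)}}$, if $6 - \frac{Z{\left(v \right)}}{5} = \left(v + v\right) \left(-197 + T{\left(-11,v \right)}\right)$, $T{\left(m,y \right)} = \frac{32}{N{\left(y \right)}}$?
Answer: $\frac{\sqrt{35778102}}{3} \approx 1993.8$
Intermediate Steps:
$T{\left(m,y \right)} = - \frac{32}{3 y}$ ($T{\left(m,y \right)} = \frac{32}{\left(-3\right) y} = 32 \left(- \frac{1}{3 y}\right) = - \frac{32}{3 y}$)
$b{\left(L,w \right)} = 374 - 17 w$ ($b{\left(L,w \right)} = \left(22 - w\right) 17 = 374 - 17 w$)
$Z{\left(v \right)} = 30 - 10 v \left(-197 - \frac{32}{3 v}\right)$ ($Z{\left(v \right)} = 30 - 5 \left(v + v\right) \left(-197 - \frac{32}{3 v}\right) = 30 - 5 \cdot 2 v \left(-197 - \frac{32}{3 v}\right) = 30 - 10 v \left(-197 - \frac{32}{3 v}\right)$)
$\sqrt{Z{\left(2025 \right)} + b{\left(-1279,848 \right)}} = \sqrt{\left(\frac{410}{3} + 1970 \cdot 2025\right) + \left(374 - 14416\right)} = \sqrt{\left(\frac{410}{3} + 3989250\right) + \left(374 - 14416\right)} = \sqrt{\frac{11968160}{3} - 14042} = \sqrt{\frac{11926034}{3}} = \frac{\sqrt{35778102}}{3}$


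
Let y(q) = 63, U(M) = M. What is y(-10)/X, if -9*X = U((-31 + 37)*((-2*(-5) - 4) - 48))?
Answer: 9/4 ≈ 2.2500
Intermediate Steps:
X = 28 (X = -(-31 + 37)*((-2*(-5) - 4) - 48)/9 = -2*((10 - 4) - 48)/3 = -2*(6 - 48)/3 = -2*(-42)/3 = -⅑*(-252) = 28)
y(-10)/X = 63/28 = 63*(1/28) = 9/4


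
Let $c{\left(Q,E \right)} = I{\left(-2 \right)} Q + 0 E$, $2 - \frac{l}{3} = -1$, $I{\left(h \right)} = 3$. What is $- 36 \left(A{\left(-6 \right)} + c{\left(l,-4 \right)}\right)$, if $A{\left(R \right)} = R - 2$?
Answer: $-684$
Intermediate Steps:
$A{\left(R \right)} = -2 + R$
$l = 9$ ($l = 6 - -3 = 6 + 3 = 9$)
$c{\left(Q,E \right)} = 3 Q$ ($c{\left(Q,E \right)} = 3 Q + 0 E = 3 Q + 0 = 3 Q$)
$- 36 \left(A{\left(-6 \right)} + c{\left(l,-4 \right)}\right) = - 36 \left(\left(-2 - 6\right) + 3 \cdot 9\right) = - 36 \left(-8 + 27\right) = \left(-36\right) 19 = -684$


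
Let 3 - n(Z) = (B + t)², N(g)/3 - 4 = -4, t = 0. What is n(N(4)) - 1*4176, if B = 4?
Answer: -4189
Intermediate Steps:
N(g) = 0 (N(g) = 12 + 3*(-4) = 12 - 12 = 0)
n(Z) = -13 (n(Z) = 3 - (4 + 0)² = 3 - 1*4² = 3 - 1*16 = 3 - 16 = -13)
n(N(4)) - 1*4176 = -13 - 1*4176 = -13 - 4176 = -4189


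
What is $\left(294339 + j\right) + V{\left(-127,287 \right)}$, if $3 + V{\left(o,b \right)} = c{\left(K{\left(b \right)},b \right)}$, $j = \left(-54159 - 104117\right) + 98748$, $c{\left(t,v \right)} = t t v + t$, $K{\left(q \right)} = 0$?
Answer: $234808$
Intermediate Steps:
$c{\left(t,v \right)} = t + v t^{2}$ ($c{\left(t,v \right)} = t^{2} v + t = v t^{2} + t = t + v t^{2}$)
$j = -59528$ ($j = -158276 + 98748 = -59528$)
$V{\left(o,b \right)} = -3$ ($V{\left(o,b \right)} = -3 + 0 \left(1 + 0 b\right) = -3 + 0 \left(1 + 0\right) = -3 + 0 \cdot 1 = -3 + 0 = -3$)
$\left(294339 + j\right) + V{\left(-127,287 \right)} = \left(294339 - 59528\right) - 3 = 234811 - 3 = 234808$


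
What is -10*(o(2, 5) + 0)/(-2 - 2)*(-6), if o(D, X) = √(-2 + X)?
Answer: -15*√3 ≈ -25.981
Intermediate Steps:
-10*(o(2, 5) + 0)/(-2 - 2)*(-6) = -10*(√(-2 + 5) + 0)/(-2 - 2)*(-6) = -10*(√3 + 0)/(-4)*(-6) = -10*√3*(-1)/4*(-6) = -(-5)*√3/2*(-6) = (5*√3/2)*(-6) = -15*√3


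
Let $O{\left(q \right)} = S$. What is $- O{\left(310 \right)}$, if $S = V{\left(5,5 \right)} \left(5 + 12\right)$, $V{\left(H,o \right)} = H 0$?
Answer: $0$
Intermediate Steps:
$V{\left(H,o \right)} = 0$
$S = 0$ ($S = 0 \left(5 + 12\right) = 0 \cdot 17 = 0$)
$O{\left(q \right)} = 0$
$- O{\left(310 \right)} = \left(-1\right) 0 = 0$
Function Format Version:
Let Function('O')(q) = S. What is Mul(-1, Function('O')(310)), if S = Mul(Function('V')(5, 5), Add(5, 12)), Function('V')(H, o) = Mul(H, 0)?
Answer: 0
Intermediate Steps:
Function('V')(H, o) = 0
S = 0 (S = Mul(0, Add(5, 12)) = Mul(0, 17) = 0)
Function('O')(q) = 0
Mul(-1, Function('O')(310)) = Mul(-1, 0) = 0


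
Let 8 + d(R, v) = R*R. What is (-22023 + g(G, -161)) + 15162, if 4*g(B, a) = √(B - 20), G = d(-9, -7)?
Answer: -6861 + √53/4 ≈ -6859.2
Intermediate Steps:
d(R, v) = -8 + R² (d(R, v) = -8 + R*R = -8 + R²)
G = 73 (G = -8 + (-9)² = -8 + 81 = 73)
g(B, a) = √(-20 + B)/4 (g(B, a) = √(B - 20)/4 = √(-20 + B)/4)
(-22023 + g(G, -161)) + 15162 = (-22023 + √(-20 + 73)/4) + 15162 = (-22023 + √53/4) + 15162 = -6861 + √53/4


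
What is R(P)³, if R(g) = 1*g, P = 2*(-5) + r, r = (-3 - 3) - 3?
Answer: -6859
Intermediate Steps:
r = -9 (r = -6 - 3 = -9)
P = -19 (P = 2*(-5) - 9 = -10 - 9 = -19)
R(g) = g
R(P)³ = (-19)³ = -6859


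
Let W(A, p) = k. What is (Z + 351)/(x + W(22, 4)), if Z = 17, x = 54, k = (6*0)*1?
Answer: 184/27 ≈ 6.8148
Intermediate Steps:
k = 0 (k = 0*1 = 0)
W(A, p) = 0
(Z + 351)/(x + W(22, 4)) = (17 + 351)/(54 + 0) = 368/54 = 368*(1/54) = 184/27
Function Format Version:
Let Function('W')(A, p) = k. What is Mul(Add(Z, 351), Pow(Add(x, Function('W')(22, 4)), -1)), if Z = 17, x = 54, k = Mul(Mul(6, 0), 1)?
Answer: Rational(184, 27) ≈ 6.8148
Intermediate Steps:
k = 0 (k = Mul(0, 1) = 0)
Function('W')(A, p) = 0
Mul(Add(Z, 351), Pow(Add(x, Function('W')(22, 4)), -1)) = Mul(Add(17, 351), Pow(Add(54, 0), -1)) = Mul(368, Pow(54, -1)) = Mul(368, Rational(1, 54)) = Rational(184, 27)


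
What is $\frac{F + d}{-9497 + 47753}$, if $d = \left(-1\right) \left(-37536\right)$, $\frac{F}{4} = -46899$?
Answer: $- \frac{12505}{3188} \approx -3.9225$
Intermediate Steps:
$F = -187596$ ($F = 4 \left(-46899\right) = -187596$)
$d = 37536$
$\frac{F + d}{-9497 + 47753} = \frac{-187596 + 37536}{-9497 + 47753} = - \frac{150060}{38256} = \left(-150060\right) \frac{1}{38256} = - \frac{12505}{3188}$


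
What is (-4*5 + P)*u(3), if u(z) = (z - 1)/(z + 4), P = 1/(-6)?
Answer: -121/21 ≈ -5.7619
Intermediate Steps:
P = -⅙ ≈ -0.16667
u(z) = (-1 + z)/(4 + z)
(-4*5 + P)*u(3) = (-4*5 - ⅙)*((-1 + 3)/(4 + 3)) = (-20 - ⅙)*(2/7) = -121*2/42 = -121/6*2/7 = -121/21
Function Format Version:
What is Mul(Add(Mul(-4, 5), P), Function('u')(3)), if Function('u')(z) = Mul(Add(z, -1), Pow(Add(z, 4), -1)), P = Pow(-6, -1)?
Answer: Rational(-121, 21) ≈ -5.7619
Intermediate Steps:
P = Rational(-1, 6) ≈ -0.16667
Function('u')(z) = Mul(Pow(Add(4, z), -1), Add(-1, z)) (Function('u')(z) = Mul(Add(-1, z), Pow(Add(4, z), -1)) = Mul(Pow(Add(4, z), -1), Add(-1, z)))
Mul(Add(Mul(-4, 5), P), Function('u')(3)) = Mul(Add(Mul(-4, 5), Rational(-1, 6)), Mul(Pow(Add(4, 3), -1), Add(-1, 3))) = Mul(Add(-20, Rational(-1, 6)), Mul(Pow(7, -1), 2)) = Mul(Rational(-121, 6), Mul(Rational(1, 7), 2)) = Mul(Rational(-121, 6), Rational(2, 7)) = Rational(-121, 21)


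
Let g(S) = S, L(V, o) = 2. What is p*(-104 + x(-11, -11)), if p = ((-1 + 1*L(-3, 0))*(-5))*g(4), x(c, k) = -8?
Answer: 2240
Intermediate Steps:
p = -20 (p = ((-1 + 1*2)*(-5))*4 = ((-1 + 2)*(-5))*4 = (1*(-5))*4 = -5*4 = -20)
p*(-104 + x(-11, -11)) = -20*(-104 - 8) = -20*(-112) = 2240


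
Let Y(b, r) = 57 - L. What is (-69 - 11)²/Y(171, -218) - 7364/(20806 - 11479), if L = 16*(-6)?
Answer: 19522036/475677 ≈ 41.041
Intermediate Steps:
L = -96
Y(b, r) = 153 (Y(b, r) = 57 - 1*(-96) = 57 + 96 = 153)
(-69 - 11)²/Y(171, -218) - 7364/(20806 - 11479) = (-69 - 11)²/153 - 7364/(20806 - 11479) = (-80)²*(1/153) - 7364/9327 = 6400*(1/153) - 7364*1/9327 = 6400/153 - 7364/9327 = 19522036/475677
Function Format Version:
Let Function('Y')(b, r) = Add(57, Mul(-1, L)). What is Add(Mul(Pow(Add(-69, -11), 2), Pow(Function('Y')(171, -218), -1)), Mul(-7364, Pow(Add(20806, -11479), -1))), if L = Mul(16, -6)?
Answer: Rational(19522036, 475677) ≈ 41.041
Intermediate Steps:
L = -96
Function('Y')(b, r) = 153 (Function('Y')(b, r) = Add(57, Mul(-1, -96)) = Add(57, 96) = 153)
Add(Mul(Pow(Add(-69, -11), 2), Pow(Function('Y')(171, -218), -1)), Mul(-7364, Pow(Add(20806, -11479), -1))) = Add(Mul(Pow(Add(-69, -11), 2), Pow(153, -1)), Mul(-7364, Pow(Add(20806, -11479), -1))) = Add(Mul(Pow(-80, 2), Rational(1, 153)), Mul(-7364, Pow(9327, -1))) = Add(Mul(6400, Rational(1, 153)), Mul(-7364, Rational(1, 9327))) = Add(Rational(6400, 153), Rational(-7364, 9327)) = Rational(19522036, 475677)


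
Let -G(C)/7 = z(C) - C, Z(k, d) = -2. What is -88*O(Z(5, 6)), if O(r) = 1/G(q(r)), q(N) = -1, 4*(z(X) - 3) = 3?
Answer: 352/133 ≈ 2.6466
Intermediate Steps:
z(X) = 15/4 (z(X) = 3 + (¼)*3 = 3 + ¾ = 15/4)
G(C) = -105/4 + 7*C (G(C) = -7*(15/4 - C) = -105/4 + 7*C)
O(r) = -4/133 (O(r) = 1/(-105/4 + 7*(-1)) = 1/(-105/4 - 7) = 1/(-133/4) = -4/133)
-88*O(Z(5, 6)) = -88*(-4/133) = 352/133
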